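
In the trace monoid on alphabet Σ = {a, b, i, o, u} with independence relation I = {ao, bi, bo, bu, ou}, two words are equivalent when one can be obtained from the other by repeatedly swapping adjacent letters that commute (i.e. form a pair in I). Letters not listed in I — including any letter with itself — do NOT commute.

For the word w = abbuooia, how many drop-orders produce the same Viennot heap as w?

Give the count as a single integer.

#0=a has no predecessor
#1=b depends on [0:a]
#2=b depends on [1:b]
#3=u depends on [0:a]
#4=o has no predecessor
#5=o depends on [4:o]
#6=i depends on [3:u, 5:o]
#7=a depends on [2:b, 6:i]
sources: [0:a, 4:o]
N(rest) = Σ N(rest − s) over sources s of rest; N(one piece) = 1:
  size 1 → [7]=1
  size 2 → [2,7]=1  [6,7]=1
  size 3 → [1,2,7]=1  [2,6,7]=2  [3,6,7]=1  [5,6,7]=1
  size 4 → [1,2,6,7]=3  [2,3,6,7]=3  [2,5,6,7]=3  [3,5,6,7]=2  [4,5,6,7]=1
  size 5 → [1,2,3,6,7]=6  [1,2,5,6,7]=6  [2,3,5,6,7]=8  [2,4,5,6,7]=4  [3,4,5,6,7]=3
  size 6 → [0,1,2,3,6,7]=6  [1,2,3,5,6,7]=20  [1,2,4,5,6,7]=10  [2,3,4,5,6,7]=15
  first=0(a) contributes 45
  first=4(o) contributes 26
|[w]| = 71

71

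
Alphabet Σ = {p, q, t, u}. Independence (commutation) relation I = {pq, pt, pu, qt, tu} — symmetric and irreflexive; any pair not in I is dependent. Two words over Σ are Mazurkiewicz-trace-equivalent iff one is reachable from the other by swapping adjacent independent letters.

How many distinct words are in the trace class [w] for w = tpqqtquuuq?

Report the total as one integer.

360

drop 0:t onto floor
drop 1:p onto floor
drop 2:q onto floor
drop 3:q onto {2:q}
drop 4:t onto {0:t}
drop 5:q onto {3:q}
drop 6:u onto {5:q}
drop 7:u onto {6:u}
drop 8:u onto {7:u}
drop 9:q onto {8:u}
ground layer = {0:t, 1:p, 2:q}
drop-orders for the pieces not yet dropped (sum over which currently-grounded one goes next):
  1 to go: {1} 1  {4} 1  {9} 1
  2 to go: {0,4} 1  {1,4} 2  {1,9} 2  {4,9} 2  {8,9} 1
  3 to go: {0,1,4} 3  {0,4,9} 3  {1,4,9} 6  {1,8,9} 3  {4,8,9} 3  {7,8,9} 1
  4 to go: {0,1,4,9} 12  {0,4,8,9} 6  {1,4,8,9} 12  {1,7,8,9} 4  {4,7,8,9} 4  {6,7,8,9} 1
  5 to go: {0,1,4,8,9} 30  {0,4,7,8,9} 10  {1,4,7,8,9} 20  {1,6,7,8,9} 5  {4,6,7,8,9} 5  {5,6,7,8,9} 1
  6 to go: {0,1,4,7,8,9} 60  {0,4,6,7,8,9} 15  {1,4,6,7,8,9} 30  {1,5,6,7,8,9} 6  {3,5,6,7,8,9} 1  {4,5,6,7,8,9} 6
  7 to go: {0,1,4,6,7,8,9} 105  {0,4,5,6,7,8,9} 21  {1,3,5,6,7,8,9} 7  {1,4,5,6,7,8,9} 42  {2,3,5,6,7,8,9} 1  {3,4,5,6,7,8,9} 7
  8 to go: {0,1,4,5,6,7,8,9} 168  {0,3,4,5,6,7,8,9} 28  {1,2,3,5,6,7,8,9} 8  {1,3,4,5,6,7,8,9} 56  {2,3,4,5,6,7,8,9} 8
  if 0:t drops first: 72 orders
  if 1:p drops first: 36 orders
  if 2:q drops first: 252 orders
heap linearizations: 360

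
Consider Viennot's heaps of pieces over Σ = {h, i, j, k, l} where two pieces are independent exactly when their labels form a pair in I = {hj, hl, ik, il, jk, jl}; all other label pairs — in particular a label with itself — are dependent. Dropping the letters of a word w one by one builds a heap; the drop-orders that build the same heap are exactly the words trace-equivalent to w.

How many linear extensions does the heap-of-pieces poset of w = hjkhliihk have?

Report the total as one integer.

22

#0=h has no predecessor
#1=j has no predecessor
#2=k depends on [0:h]
#3=h depends on [2:k]
#4=l depends on [2:k]
#5=i depends on [1:j, 3:h]
#6=i depends on [5:i]
#7=h depends on [6:i]
#8=k depends on [4:l, 7:h]
sources: [0:h, 1:j]
N(rest) = Σ N(rest − s) over sources s of rest; N(one piece) = 1:
  size 1 → [8]=1
  size 2 → [4,8]=1  [7,8]=1
  size 3 → [4,7,8]=2  [6,7,8]=1
  size 4 → [4,6,7,8]=3  [5,6,7,8]=1
  size 5 → [1,5,6,7,8]=1  [3,5,6,7,8]=1  [4,5,6,7,8]=4
  size 6 → [1,3,5,6,7,8]=2  [1,4,5,6,7,8]=5  [3,4,5,6,7,8]=5
  size 7 → [1,3,4,5,6,7,8]=12  [2,3,4,5,6,7,8]=5
  first=0(h) contributes 17
  first=1(j) contributes 5
|[w]| = 22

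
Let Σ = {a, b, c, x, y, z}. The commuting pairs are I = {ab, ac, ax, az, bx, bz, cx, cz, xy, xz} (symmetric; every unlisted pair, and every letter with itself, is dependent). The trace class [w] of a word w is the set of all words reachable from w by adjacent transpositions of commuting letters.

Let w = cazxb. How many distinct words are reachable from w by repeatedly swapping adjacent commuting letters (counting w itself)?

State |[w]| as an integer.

60

#0=c has no predecessor
#1=a has no predecessor
#2=z has no predecessor
#3=x has no predecessor
#4=b depends on [0:c]
sources: [0:c, 1:a, 2:z, 3:x]
N(rest) = Σ N(rest − s) over sources s of rest; N(one piece) = 1:
  size 1 → [1]=1  [2]=1  [3]=1  [4]=1
  size 2 → [0,4]=1  [1,2]=2  [1,3]=2  [1,4]=2  [2,3]=2  [2,4]=2  [3,4]=2
  size 3 → [0,1,4]=3  [0,2,4]=3  [0,3,4]=3  [1,2,3]=6  [1,2,4]=6  [1,3,4]=6  [2,3,4]=6
  first=0(c) contributes 24
  first=1(a) contributes 12
  first=2(z) contributes 12
  first=3(x) contributes 12
|[w]| = 60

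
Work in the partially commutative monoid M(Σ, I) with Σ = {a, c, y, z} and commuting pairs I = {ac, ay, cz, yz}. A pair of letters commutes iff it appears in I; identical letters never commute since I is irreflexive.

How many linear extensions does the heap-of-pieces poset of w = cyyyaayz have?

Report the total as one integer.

56

0(c) covers ∅
1(y) covers 0:c
2(y) covers 1:y
3(y) covers 2:y
4(a) covers ∅
5(a) covers 4:a
6(y) covers 3:y
7(z) covers 5:a
floor of heap: 0:c, 4:a
completions by unplaced set U, small U first (add the entries for U minus each lowest piece of U):
  |U|=1: {6}:1  {7}:1
  |U|=2: {3,6}:1  {5,7}:1  {6,7}:2
  |U|=3: {2,3,6}:1  {3,6,7}:3  {4,5,7}:1  {5,6,7}:3
  |U|=4: {1,2,3,6}:1  {2,3,6,7}:4  {3,5,6,7}:6  {4,5,6,7}:4
  |U|=5: {0,1,2,3,6}:1  {1,2,3,6,7}:5  {2,3,5,6,7}:10  {3,4,5,6,7}:10
  |U|=6: {0,1,2,3,6,7}:6  {1,2,3,5,6,7}:15  {2,3,4,5,6,7}:20
  start at 0(c): 35
  start at 4(a): 21
sum over floor = 56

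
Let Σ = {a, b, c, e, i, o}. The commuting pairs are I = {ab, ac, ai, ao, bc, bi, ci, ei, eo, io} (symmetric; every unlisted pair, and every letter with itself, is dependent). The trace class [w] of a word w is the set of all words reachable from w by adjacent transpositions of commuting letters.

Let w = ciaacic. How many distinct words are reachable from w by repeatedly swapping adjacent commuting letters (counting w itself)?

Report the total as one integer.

210

0(c) covers ∅
1(i) covers ∅
2(a) covers ∅
3(a) covers 2:a
4(c) covers 0:c
5(i) covers 1:i
6(c) covers 4:c
floor of heap: 0:c, 1:i, 2:a
completions by unplaced set U, small U first (add the entries for U minus each lowest piece of U):
  |U|=1: {3}:1  {5}:1  {6}:1
  |U|=2: {1,5}:1  {2,3}:1  {3,5}:2  {3,6}:2  {4,6}:1  {5,6}:2
  |U|=3: {0,4,6}:1  {1,3,5}:3  {1,5,6}:3  {2,3,5}:3  {2,3,6}:3  {3,4,6}:3  {3,5,6}:6  {4,5,6}:3
  |U|=4: {0,3,4,6}:4  {0,4,5,6}:4  {1,2,3,5}:6  {1,3,5,6}:12  {1,4,5,6}:6  {2,3,4,6}:6  {2,3,5,6}:12  {3,4,5,6}:12
  |U|=5: {0,1,4,5,6}:10  {0,2,3,4,6}:10  {0,3,4,5,6}:20  {1,2,3,5,6}:30  {1,3,4,5,6}:30  {2,3,4,5,6}:30
  start at 0(c): 90
  start at 1(i): 60
  start at 2(a): 60
sum over floor = 210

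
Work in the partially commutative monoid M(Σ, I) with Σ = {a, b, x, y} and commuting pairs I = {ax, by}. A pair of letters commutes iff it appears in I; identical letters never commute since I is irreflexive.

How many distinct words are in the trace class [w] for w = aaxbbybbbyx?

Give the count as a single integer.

63

piece 0:a — minimal
piece 1:a rests on {0:a}
piece 2:x — minimal
piece 3:b rests on {1:a, 2:x}
piece 4:b rests on {3:b}
piece 5:y rests on {1:a, 2:x}
piece 6:b rests on {4:b}
piece 7:b rests on {6:b}
piece 8:b rests on {7:b}
piece 9:y rests on {5:y}
piece 10:x rests on {8:b, 9:y}
minimal pieces: {0:a, 2:x}
ways to finish when only these pieces remain (= sum over removing one remaining piece with nothing left below it):
  1 left: {10}→1
  2 left: {8,10}→1  {9,10}→1
  3 left: {5,9,10}→1  {7,8,10}→1  {8,9,10}→2
  4 left: {5,8,9,10}→3  {6,7,8,10}→1  {7,8,9,10}→3
  5 left: {4,6,7,8,10}→1  {5,7,8,9,10}→6  {6,7,8,9,10}→4
  6 left: {3,4,6,7,8,10}→1  {4,6,7,8,9,10}→5  {5,6,7,8,9,10}→10
  7 left: {3,4,6,7,8,9,10}→6  {4,5,6,7,8,9,10}→15
  8 left: {3,4,5,6,7,8,9,10}→21
  9 left: {1,3,4,5,6,7,8,9,10}→21  {2,3,4,5,6,7,8,9,10}→21
  placing 0:a first → 42 extensions
  placing 2:x first → 21 extensions
total linear extensions = 63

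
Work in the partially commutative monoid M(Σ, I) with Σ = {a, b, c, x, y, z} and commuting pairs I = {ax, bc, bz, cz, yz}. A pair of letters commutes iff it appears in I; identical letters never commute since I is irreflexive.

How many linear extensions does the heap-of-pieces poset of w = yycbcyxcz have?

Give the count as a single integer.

0(y) covers ∅
1(y) covers 0:y
2(c) covers 1:y
3(b) covers 1:y
4(c) covers 2:c
5(y) covers 3:b, 4:c
6(x) covers 5:y
7(c) covers 6:x
8(z) covers 6:x
floor of heap: 0:y
completions by unplaced set U, small U first (add the entries for U minus each lowest piece of U):
  |U|=1: {7}:1  {8}:1
  |U|=2: {7,8}:2
  |U|=3: {6,7,8}:2
  |U|=4: {5,6,7,8}:2
  |U|=5: {3,5,6,7,8}:2  {4,5,6,7,8}:2
  |U|=6: {2,4,5,6,7,8}:2  {3,4,5,6,7,8}:4
  |U|=7: {2,3,4,5,6,7,8}:6
  start at 0(y): 6

6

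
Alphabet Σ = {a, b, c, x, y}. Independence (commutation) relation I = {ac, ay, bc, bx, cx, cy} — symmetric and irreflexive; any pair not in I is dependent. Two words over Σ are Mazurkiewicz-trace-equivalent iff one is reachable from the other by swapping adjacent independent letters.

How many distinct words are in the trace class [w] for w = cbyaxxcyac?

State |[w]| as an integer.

480

0(c) covers ∅
1(b) covers ∅
2(y) covers 1:b
3(a) covers 1:b
4(x) covers 2:y, 3:a
5(x) covers 4:x
6(c) covers 0:c
7(y) covers 5:x
8(a) covers 5:x
9(c) covers 6:c
floor of heap: 0:c, 1:b
completions by unplaced set U, small U first (add the entries for U minus each lowest piece of U):
  |U|=1: {7}:1  {8}:1  {9}:1
  |U|=2: {6,9}:1  {7,8}:2  {7,9}:2  {8,9}:2
  |U|=3: {0,6,9}:1  {5,7,8}:2  {6,7,9}:3  {6,8,9}:3  {7,8,9}:6
  |U|=4: {0,6,7,9}:4  {0,6,8,9}:4  {4,5,7,8}:2  {5,7,8,9}:8  {6,7,8,9}:12
  |U|=5: {0,6,7,8,9}:20  {2,4,5,7,8}:2  {3,4,5,7,8}:2  {4,5,7,8,9}:10  {5,6,7,8,9}:20
  |U|=6: {0,5,6,7,8,9}:40  {2,3,4,5,7,8}:4  {2,4,5,7,8,9}:12  {3,4,5,7,8,9}:12  {4,5,6,7,8,9}:30
  |U|=7: {0,4,5,6,7,8,9}:70  {1,2,3,4,5,7,8}:4  {2,3,4,5,7,8,9}:28  {2,4,5,6,7,8,9}:42  {3,4,5,6,7,8,9}:42
  |U|=8: {0,2,4,5,6,7,8,9}:112  {0,3,4,5,6,7,8,9}:112  {1,2,3,4,5,7,8,9}:32  {2,3,4,5,6,7,8,9}:112
  start at 0(c): 144
  start at 1(b): 336
sum over floor = 480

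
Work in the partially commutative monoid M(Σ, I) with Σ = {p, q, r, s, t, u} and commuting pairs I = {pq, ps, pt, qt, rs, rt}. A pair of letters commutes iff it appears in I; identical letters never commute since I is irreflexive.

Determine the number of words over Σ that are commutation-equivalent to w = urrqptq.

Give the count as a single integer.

18

drop 0:u onto floor
drop 1:r onto {0:u}
drop 2:r onto {1:r}
drop 3:q onto {2:r}
drop 4:p onto {2:r}
drop 5:t onto {0:u}
drop 6:q onto {3:q}
ground layer = {0:u}
drop-orders for the pieces not yet dropped (sum over which currently-grounded one goes next):
  1 to go: {4} 1  {5} 1  {6} 1
  2 to go: {3,6} 1  {4,5} 2  {4,6} 2  {5,6} 2
  3 to go: {3,4,6} 3  {3,5,6} 3  {4,5,6} 6
  4 to go: {2,3,4,6} 3  {3,4,5,6} 12
  5 to go: {1,2,3,4,6} 3  {2,3,4,5,6} 15
  if 0:u drops first: 18 orders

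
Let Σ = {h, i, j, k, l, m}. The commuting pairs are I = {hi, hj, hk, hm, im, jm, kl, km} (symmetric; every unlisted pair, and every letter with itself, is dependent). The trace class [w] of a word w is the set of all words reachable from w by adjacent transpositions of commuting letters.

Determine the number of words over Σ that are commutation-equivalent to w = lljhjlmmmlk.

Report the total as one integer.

19

piece 0:l — minimal
piece 1:l rests on {0:l}
piece 2:j rests on {1:l}
piece 3:h rests on {1:l}
piece 4:j rests on {2:j}
piece 5:l rests on {3:h, 4:j}
piece 6:m rests on {5:l}
piece 7:m rests on {6:m}
piece 8:m rests on {7:m}
piece 9:l rests on {8:m}
piece 10:k rests on {4:j}
minimal pieces: {0:l}
ways to finish when only these pieces remain (= sum over removing one remaining piece with nothing left below it):
  1 left: {9}→1  {10}→1
  2 left: {8,9}→1  {9,10}→2
  3 left: {7,8,9}→1  {8,9,10}→3
  4 left: {6,7,8,9}→1  {7,8,9,10}→4
  5 left: {5,6,7,8,9}→1  {6,7,8,9,10}→5
  6 left: {3,5,6,7,8,9}→1  {5,6,7,8,9,10}→6
  7 left: {3,5,6,7,8,9,10}→7  {4,5,6,7,8,9,10}→6
  8 left: {2,4,5,6,7,8,9,10}→6  {3,4,5,6,7,8,9,10}→13
  9 left: {2,3,4,5,6,7,8,9,10}→19
  placing 0:l first → 19 extensions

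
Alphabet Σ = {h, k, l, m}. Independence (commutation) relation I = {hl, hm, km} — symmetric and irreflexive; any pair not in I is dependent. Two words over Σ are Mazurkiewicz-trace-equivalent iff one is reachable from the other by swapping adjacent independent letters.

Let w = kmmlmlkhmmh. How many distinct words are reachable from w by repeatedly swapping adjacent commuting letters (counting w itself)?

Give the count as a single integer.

#0=k has no predecessor
#1=m has no predecessor
#2=m depends on [1:m]
#3=l depends on [0:k, 2:m]
#4=m depends on [3:l]
#5=l depends on [4:m]
#6=k depends on [5:l]
#7=h depends on [6:k]
#8=m depends on [5:l]
#9=m depends on [8:m]
#10=h depends on [7:h]
sources: [0:k, 1:m]
N(rest) = Σ N(rest − s) over sources s of rest; N(one piece) = 1:
  size 1 → [9]=1  [10]=1
  size 2 → [7,10]=1  [8,9]=1  [9,10]=2
  size 3 → [6,7,10]=1  [7,9,10]=3  [8,9,10]=3
  size 4 → [6,7,9,10]=4  [7,8,9,10]=6
  size 5 → [6,7,8,9,10]=10
  size 6 → [5,6,7,8,9,10]=10
  size 7 → [4,5,6,7,8,9,10]=10
  size 8 → [3,4,5,6,7,8,9,10]=10
  size 9 → [0,3,4,5,6,7,8,9,10]=10  [2,3,4,5,6,7,8,9,10]=10
  first=0(k) contributes 10
  first=1(m) contributes 20
|[w]| = 30

30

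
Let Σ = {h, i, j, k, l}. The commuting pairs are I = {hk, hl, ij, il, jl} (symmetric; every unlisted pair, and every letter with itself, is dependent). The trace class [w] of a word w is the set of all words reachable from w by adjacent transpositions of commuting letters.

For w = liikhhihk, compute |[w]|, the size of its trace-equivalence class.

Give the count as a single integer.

piece 0:l — minimal
piece 1:i — minimal
piece 2:i rests on {1:i}
piece 3:k rests on {0:l, 2:i}
piece 4:h rests on {2:i}
piece 5:h rests on {4:h}
piece 6:i rests on {3:k, 5:h}
piece 7:h rests on {6:i}
piece 8:k rests on {6:i}
minimal pieces: {0:l, 1:i}
ways to finish when only these pieces remain (= sum over removing one remaining piece with nothing left below it):
  1 left: {7}→1  {8}→1
  2 left: {7,8}→2
  3 left: {6,7,8}→2
  4 left: {3,6,7,8}→2  {5,6,7,8}→2
  5 left: {0,3,6,7,8}→2  {3,5,6,7,8}→4  {4,5,6,7,8}→2
  6 left: {0,3,5,6,7,8}→6  {3,4,5,6,7,8}→6
  7 left: {0,3,4,5,6,7,8}→12  {2,3,4,5,6,7,8}→6
  placing 0:l first → 6 extensions
  placing 1:i first → 18 extensions
total linear extensions = 24

24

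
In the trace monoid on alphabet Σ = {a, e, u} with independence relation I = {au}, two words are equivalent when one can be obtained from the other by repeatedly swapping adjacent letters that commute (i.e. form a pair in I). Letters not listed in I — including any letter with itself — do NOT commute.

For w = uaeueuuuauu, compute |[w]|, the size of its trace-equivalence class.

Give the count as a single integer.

0(u) covers ∅
1(a) covers ∅
2(e) covers 0:u, 1:a
3(u) covers 2:e
4(e) covers 3:u
5(u) covers 4:e
6(u) covers 5:u
7(u) covers 6:u
8(a) covers 4:e
9(u) covers 7:u
10(u) covers 9:u
floor of heap: 0:u, 1:a
completions by unplaced set U, small U first (add the entries for U minus each lowest piece of U):
  |U|=1: {8}:1  {10}:1
  |U|=2: {8,10}:2  {9,10}:1
  |U|=3: {7,9,10}:1  {8,9,10}:3
  |U|=4: {6,7,9,10}:1  {7,8,9,10}:4
  |U|=5: {5,6,7,9,10}:1  {6,7,8,9,10}:5
  |U|=6: {5,6,7,8,9,10}:6
  |U|=7: {4,5,6,7,8,9,10}:6
  |U|=8: {3,4,5,6,7,8,9,10}:6
  |U|=9: {2,3,4,5,6,7,8,9,10}:6
  start at 0(u): 6
  start at 1(a): 6
sum over floor = 12

12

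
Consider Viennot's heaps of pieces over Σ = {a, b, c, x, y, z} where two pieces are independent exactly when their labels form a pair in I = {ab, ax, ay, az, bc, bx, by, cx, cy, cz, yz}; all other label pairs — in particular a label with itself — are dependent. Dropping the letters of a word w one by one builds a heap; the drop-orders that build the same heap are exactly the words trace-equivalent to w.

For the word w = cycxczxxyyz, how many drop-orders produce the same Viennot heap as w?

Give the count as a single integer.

piece 0:c — minimal
piece 1:y — minimal
piece 2:c rests on {0:c}
piece 3:x rests on {1:y}
piece 4:c rests on {2:c}
piece 5:z rests on {3:x}
piece 6:x rests on {5:z}
piece 7:x rests on {6:x}
piece 8:y rests on {7:x}
piece 9:y rests on {8:y}
piece 10:z rests on {7:x}
minimal pieces: {0:c, 1:y}
ways to finish when only these pieces remain (= sum over removing one remaining piece with nothing left below it):
  1 left: {4}→1  {9}→1  {10}→1
  2 left: {2,4}→1  {4,9}→2  {4,10}→2  {8,9}→1  {9,10}→2
  3 left: {0,2,4}→1  {2,4,9}→3  {2,4,10}→3  {4,8,9}→3  {4,9,10}→6  {8,9,10}→3
  4 left: {0,2,4,9}→4  {0,2,4,10}→4  {2,4,8,9}→6  {2,4,9,10}→12  {4,8,9,10}→12  {7,8,9,10}→3
  5 left: {0,2,4,8,9}→10  {0,2,4,9,10}→20  {2,4,8,9,10}→30  {4,7,8,9,10}→15  {6,7,8,9,10}→3
  6 left: {0,2,4,8,9,10}→60  {2,4,7,8,9,10}→45  {4,6,7,8,9,10}→18  {5,6,7,8,9,10}→3
  7 left: {0,2,4,7,8,9,10}→105  {2,4,6,7,8,9,10}→63  {3,5,6,7,8,9,10}→3  {4,5,6,7,8,9,10}→21
  8 left: {0,2,4,6,7,8,9,10}→168  {1,3,5,6,7,8,9,10}→3  {2,4,5,6,7,8,9,10}→84  {3,4,5,6,7,8,9,10}→24
  9 left: {0,2,4,5,6,7,8,9,10}→252  {1,3,4,5,6,7,8,9,10}→27  {2,3,4,5,6,7,8,9,10}→108
  placing 0:c first → 135 extensions
  placing 1:y first → 360 extensions
total linear extensions = 495

495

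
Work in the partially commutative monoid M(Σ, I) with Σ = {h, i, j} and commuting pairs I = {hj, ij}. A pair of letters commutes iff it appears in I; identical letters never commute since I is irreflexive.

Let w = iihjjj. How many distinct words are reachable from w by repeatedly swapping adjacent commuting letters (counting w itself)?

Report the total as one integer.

0(i) covers ∅
1(i) covers 0:i
2(h) covers 1:i
3(j) covers ∅
4(j) covers 3:j
5(j) covers 4:j
floor of heap: 0:i, 3:j
completions by unplaced set U, small U first (add the entries for U minus each lowest piece of U):
  |U|=1: {2}:1  {5}:1
  |U|=2: {1,2}:1  {2,5}:2  {4,5}:1
  |U|=3: {0,1,2}:1  {1,2,5}:3  {2,4,5}:3  {3,4,5}:1
  |U|=4: {0,1,2,5}:4  {1,2,4,5}:6  {2,3,4,5}:4
  start at 0(i): 10
  start at 3(j): 10
sum over floor = 20

20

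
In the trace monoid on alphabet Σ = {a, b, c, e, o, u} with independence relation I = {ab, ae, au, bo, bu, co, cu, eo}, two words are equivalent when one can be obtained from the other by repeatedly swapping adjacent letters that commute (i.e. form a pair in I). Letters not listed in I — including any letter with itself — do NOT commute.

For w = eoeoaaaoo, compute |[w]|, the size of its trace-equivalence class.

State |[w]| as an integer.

piece 0:e — minimal
piece 1:o — minimal
piece 2:e rests on {0:e}
piece 3:o rests on {1:o}
piece 4:a rests on {3:o}
piece 5:a rests on {4:a}
piece 6:a rests on {5:a}
piece 7:o rests on {6:a}
piece 8:o rests on {7:o}
minimal pieces: {0:e, 1:o}
ways to finish when only these pieces remain (= sum over removing one remaining piece with nothing left below it):
  1 left: {2}→1  {8}→1
  2 left: {0,2}→1  {2,8}→2  {7,8}→1
  3 left: {0,2,8}→3  {2,7,8}→3  {6,7,8}→1
  4 left: {0,2,7,8}→6  {2,6,7,8}→4  {5,6,7,8}→1
  5 left: {0,2,6,7,8}→10  {2,5,6,7,8}→5  {4,5,6,7,8}→1
  6 left: {0,2,5,6,7,8}→15  {2,4,5,6,7,8}→6  {3,4,5,6,7,8}→1
  7 left: {0,2,4,5,6,7,8}→21  {1,3,4,5,6,7,8}→1  {2,3,4,5,6,7,8}→7
  placing 0:e first → 8 extensions
  placing 1:o first → 28 extensions
total linear extensions = 36

36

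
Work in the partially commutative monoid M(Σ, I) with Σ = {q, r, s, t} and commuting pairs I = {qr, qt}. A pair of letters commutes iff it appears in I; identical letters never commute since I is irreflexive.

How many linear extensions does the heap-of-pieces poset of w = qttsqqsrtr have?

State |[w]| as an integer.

3

0(q) covers ∅
1(t) covers ∅
2(t) covers 1:t
3(s) covers 0:q, 2:t
4(q) covers 3:s
5(q) covers 4:q
6(s) covers 5:q
7(r) covers 6:s
8(t) covers 7:r
9(r) covers 8:t
floor of heap: 0:q, 1:t
completions by unplaced set U, small U first (add the entries for U minus each lowest piece of U):
  |U|=1: {9}:1
  |U|=2: {8,9}:1
  |U|=3: {7,8,9}:1
  |U|=4: {6,7,8,9}:1
  |U|=5: {5,6,7,8,9}:1
  |U|=6: {4,5,6,7,8,9}:1
  |U|=7: {3,4,5,6,7,8,9}:1
  |U|=8: {0,3,4,5,6,7,8,9}:1  {2,3,4,5,6,7,8,9}:1
  start at 0(q): 1
  start at 1(t): 2
sum over floor = 3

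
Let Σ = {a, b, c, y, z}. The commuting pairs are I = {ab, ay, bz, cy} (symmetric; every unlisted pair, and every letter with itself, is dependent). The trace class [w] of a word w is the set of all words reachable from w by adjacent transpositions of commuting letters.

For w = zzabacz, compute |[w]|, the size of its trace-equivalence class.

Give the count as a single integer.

piece 0:z — minimal
piece 1:z rests on {0:z}
piece 2:a rests on {1:z}
piece 3:b — minimal
piece 4:a rests on {2:a}
piece 5:c rests on {3:b, 4:a}
piece 6:z rests on {5:c}
minimal pieces: {0:z, 3:b}
ways to finish when only these pieces remain (= sum over removing one remaining piece with nothing left below it):
  1 left: {6}→1
  2 left: {5,6}→1
  3 left: {3,5,6}→1  {4,5,6}→1
  4 left: {2,4,5,6}→1  {3,4,5,6}→2
  5 left: {1,2,4,5,6}→1  {2,3,4,5,6}→3
  placing 0:z first → 4 extensions
  placing 3:b first → 1 extensions
total linear extensions = 5

5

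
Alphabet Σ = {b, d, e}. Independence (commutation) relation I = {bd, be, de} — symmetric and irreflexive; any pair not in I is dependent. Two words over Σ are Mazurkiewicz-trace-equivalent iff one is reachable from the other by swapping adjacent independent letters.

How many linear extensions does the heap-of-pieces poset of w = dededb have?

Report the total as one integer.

60

0(d) covers ∅
1(e) covers ∅
2(d) covers 0:d
3(e) covers 1:e
4(d) covers 2:d
5(b) covers ∅
floor of heap: 0:d, 1:e, 5:b
completions by unplaced set U, small U first (add the entries for U minus each lowest piece of U):
  |U|=1: {3}:1  {4}:1  {5}:1
  |U|=2: {1,3}:1  {2,4}:1  {3,4}:2  {3,5}:2  {4,5}:2
  |U|=3: {0,2,4}:1  {1,3,4}:3  {1,3,5}:3  {2,3,4}:3  {2,4,5}:3  {3,4,5}:6
  |U|=4: {0,2,3,4}:4  {0,2,4,5}:4  {1,2,3,4}:6  {1,3,4,5}:12  {2,3,4,5}:12
  start at 0(d): 30
  start at 1(e): 20
  start at 5(b): 10
sum over floor = 60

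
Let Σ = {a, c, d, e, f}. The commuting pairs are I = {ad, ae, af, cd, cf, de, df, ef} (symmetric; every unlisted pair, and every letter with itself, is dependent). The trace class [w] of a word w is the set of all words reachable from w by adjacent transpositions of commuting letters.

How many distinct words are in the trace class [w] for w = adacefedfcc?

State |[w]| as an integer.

piece 0:a — minimal
piece 1:d — minimal
piece 2:a rests on {0:a}
piece 3:c rests on {2:a}
piece 4:e rests on {3:c}
piece 5:f — minimal
piece 6:e rests on {4:e}
piece 7:d rests on {1:d}
piece 8:f rests on {5:f}
piece 9:c rests on {6:e}
piece 10:c rests on {9:c}
minimal pieces: {0:a, 1:d, 5:f}
ways to finish when only these pieces remain (= sum over removing one remaining piece with nothing left below it):
  1 left: {7}→1  {8}→1  {10}→1
  2 left: {1,7}→1  {5,8}→1  {7,8}→2  {7,10}→2  {8,10}→2  {9,10}→1
  3 left: {1,7,8}→3  {1,7,10}→3  {5,7,8}→3  {5,8,10}→3  {6,9,10}→1  {7,8,10}→6  {7,9,10}→3  {8,9,10}→3
  4 left: {1,5,7,8}→6  {1,7,8,10}→12  {1,7,9,10}→6  {4,6,9,10}→1  {5,7,8,10}→12  {5,8,9,10}→6  {6,7,9,10}→4  {6,8,9,10}→4  {7,8,9,10}→12
  5 left: {1,5,7,8,10}→30  {1,6,7,9,10}→10  {1,7,8,9,10}→30  {3,4,6,9,10}→1  {4,6,7,9,10}→5  {4,6,8,9,10}→5  {5,6,8,9,10}→10  {5,7,8,9,10}→30  {6,7,8,9,10}→20
  6 left: {1,4,6,7,9,10}→15  {1,5,7,8,9,10}→90  {1,6,7,8,9,10}→60  {2,3,4,6,9,10}→1  {3,4,6,7,9,10}→6  {3,4,6,8,9,10}→6  {4,5,6,8,9,10}→15  {4,6,7,8,9,10}→30  {5,6,7,8,9,10}→60
  7 left: {0,2,3,4,6,9,10}→1  {1,3,4,6,7,9,10}→21  {1,4,6,7,8,9,10}→105  {1,5,6,7,8,9,10}→210  {2,3,4,6,7,9,10}→7  {2,3,4,6,8,9,10}→7  {3,4,5,6,8,9,10}→21  {3,4,6,7,8,9,10}→42  {4,5,6,7,8,9,10}→105
  8 left: {0,2,3,4,6,7,9,10}→8  {0,2,3,4,6,8,9,10}→8  {1,2,3,4,6,7,9,10}→28  {1,3,4,6,7,8,9,10}→168  {1,4,5,6,7,8,9,10}→420  {2,3,4,5,6,8,9,10}→28  {2,3,4,6,7,8,9,10}→56  {3,4,5,6,7,8,9,10}→168
  9 left: {0,1,2,3,4,6,7,9,10}→36  {0,2,3,4,5,6,8,9,10}→36  {0,2,3,4,6,7,8,9,10}→72  {1,2,3,4,6,7,8,9,10}→252  {1,3,4,5,6,7,8,9,10}→756  {2,3,4,5,6,7,8,9,10}→252
  placing 0:a first → 1260 extensions
  placing 1:d first → 360 extensions
  placing 5:f first → 360 extensions
total linear extensions = 1980

1980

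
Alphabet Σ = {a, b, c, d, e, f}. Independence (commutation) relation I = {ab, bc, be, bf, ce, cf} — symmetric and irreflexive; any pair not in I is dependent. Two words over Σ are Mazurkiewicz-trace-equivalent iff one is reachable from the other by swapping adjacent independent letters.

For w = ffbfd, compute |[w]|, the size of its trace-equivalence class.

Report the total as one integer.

4

piece 0:f — minimal
piece 1:f rests on {0:f}
piece 2:b — minimal
piece 3:f rests on {1:f}
piece 4:d rests on {2:b, 3:f}
minimal pieces: {0:f, 2:b}
ways to finish when only these pieces remain (= sum over removing one remaining piece with nothing left below it):
  1 left: {4}→1
  2 left: {2,4}→1  {3,4}→1
  3 left: {1,3,4}→1  {2,3,4}→2
  placing 0:f first → 3 extensions
  placing 2:b first → 1 extensions
total linear extensions = 4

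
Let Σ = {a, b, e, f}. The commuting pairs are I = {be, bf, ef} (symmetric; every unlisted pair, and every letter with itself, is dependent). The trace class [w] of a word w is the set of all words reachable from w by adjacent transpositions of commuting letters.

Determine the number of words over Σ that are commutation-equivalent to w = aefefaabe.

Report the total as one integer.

12

0(a) covers ∅
1(e) covers 0:a
2(f) covers 0:a
3(e) covers 1:e
4(f) covers 2:f
5(a) covers 3:e, 4:f
6(a) covers 5:a
7(b) covers 6:a
8(e) covers 6:a
floor of heap: 0:a
completions by unplaced set U, small U first (add the entries for U minus each lowest piece of U):
  |U|=1: {7}:1  {8}:1
  |U|=2: {7,8}:2
  |U|=3: {6,7,8}:2
  |U|=4: {5,6,7,8}:2
  |U|=5: {3,5,6,7,8}:2  {4,5,6,7,8}:2
  |U|=6: {1,3,5,6,7,8}:2  {2,4,5,6,7,8}:2  {3,4,5,6,7,8}:4
  |U|=7: {1,3,4,5,6,7,8}:6  {2,3,4,5,6,7,8}:6
  start at 0(a): 12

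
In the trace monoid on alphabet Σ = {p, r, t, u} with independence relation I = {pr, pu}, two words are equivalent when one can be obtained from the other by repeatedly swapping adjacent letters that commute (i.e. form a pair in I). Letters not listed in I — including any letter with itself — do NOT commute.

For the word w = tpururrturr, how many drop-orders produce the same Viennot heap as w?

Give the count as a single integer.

6

0(t) covers ∅
1(p) covers 0:t
2(u) covers 0:t
3(r) covers 2:u
4(u) covers 3:r
5(r) covers 4:u
6(r) covers 5:r
7(t) covers 1:p, 6:r
8(u) covers 7:t
9(r) covers 8:u
10(r) covers 9:r
floor of heap: 0:t
completions by unplaced set U, small U first (add the entries for U minus each lowest piece of U):
  |U|=1: {10}:1
  |U|=2: {9,10}:1
  |U|=3: {8,9,10}:1
  |U|=4: {7,8,9,10}:1
  |U|=5: {1,7,8,9,10}:1  {6,7,8,9,10}:1
  |U|=6: {1,6,7,8,9,10}:2  {5,6,7,8,9,10}:1
  |U|=7: {1,5,6,7,8,9,10}:3  {4,5,6,7,8,9,10}:1
  |U|=8: {1,4,5,6,7,8,9,10}:4  {3,4,5,6,7,8,9,10}:1
  |U|=9: {1,3,4,5,6,7,8,9,10}:5  {2,3,4,5,6,7,8,9,10}:1
  start at 0(t): 6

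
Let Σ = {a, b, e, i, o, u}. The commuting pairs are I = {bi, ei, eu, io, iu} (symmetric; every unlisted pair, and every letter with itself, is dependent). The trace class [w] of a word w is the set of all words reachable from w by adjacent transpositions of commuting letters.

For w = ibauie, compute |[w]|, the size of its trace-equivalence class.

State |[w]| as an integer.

12

drop 0:i onto floor
drop 1:b onto floor
drop 2:a onto {0:i, 1:b}
drop 3:u onto {2:a}
drop 4:i onto {2:a}
drop 5:e onto {2:a}
ground layer = {0:i, 1:b}
drop-orders for the pieces not yet dropped (sum over which currently-grounded one goes next):
  1 to go: {3} 1  {4} 1  {5} 1
  2 to go: {3,4} 2  {3,5} 2  {4,5} 2
  3 to go: {3,4,5} 6
  4 to go: {2,3,4,5} 6
  if 0:i drops first: 6 orders
  if 1:b drops first: 6 orders
heap linearizations: 12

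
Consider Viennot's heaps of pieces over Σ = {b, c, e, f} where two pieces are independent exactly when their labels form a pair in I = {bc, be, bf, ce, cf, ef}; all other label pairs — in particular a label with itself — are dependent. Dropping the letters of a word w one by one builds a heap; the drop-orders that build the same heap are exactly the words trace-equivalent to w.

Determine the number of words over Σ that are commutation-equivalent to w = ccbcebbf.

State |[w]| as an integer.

drop 0:c onto floor
drop 1:c onto {0:c}
drop 2:b onto floor
drop 3:c onto {1:c}
drop 4:e onto floor
drop 5:b onto {2:b}
drop 6:b onto {5:b}
drop 7:f onto floor
ground layer = {0:c, 2:b, 4:e, 7:f}
drop-orders for the pieces not yet dropped (sum over which currently-grounded one goes next):
  1 to go: {3} 1  {4} 1  {6} 1  {7} 1
  2 to go: {1,3} 1  {3,4} 2  {3,6} 2  {3,7} 2  {4,6} 2  {4,7} 2  {5,6} 1  {6,7} 2
  3 to go: {0,1,3} 1  {1,3,4} 3  {1,3,6} 3  {1,3,7} 3  {2,5,6} 1  {3,4,6} 6  {3,4,7} 6  {3,5,6} 3  {3,6,7} 6  {4,5,6} 3  {4,6,7} 6  {5,6,7} 3
  4 to go: {0,1,3,4} 4  {0,1,3,6} 4  {0,1,3,7} 4  {1,3,4,6} 12  {1,3,4,7} 12  {1,3,5,6} 6  {1,3,6,7} 12  {2,3,5,6} 4  {2,4,5,6} 4  {2,5,6,7} 4  {3,4,5,6} 12  {3,4,6,7} 24  {3,5,6,7} 12  {4,5,6,7} 12
  5 to go: {0,1,3,4,6} 20  {0,1,3,4,7} 20  {0,1,3,5,6} 10  {0,1,3,6,7} 20  {1,2,3,5,6} 10  {1,3,4,5,6} 30  {1,3,4,6,7} 60  {1,3,5,6,7} 30  {2,3,4,5,6} 20  {2,3,5,6,7} 20  {2,4,5,6,7} 20  {3,4,5,6,7} 60
  6 to go: {0,1,2,3,5,6} 20  {0,1,3,4,5,6} 60  {0,1,3,4,6,7} 120  {0,1,3,5,6,7} 60  {1,2,3,4,5,6} 60  {1,2,3,5,6,7} 60  {1,3,4,5,6,7} 180  {2,3,4,5,6,7} 120
  if 0:c drops first: 420 orders
  if 2:b drops first: 420 orders
  if 4:e drops first: 140 orders
  if 7:f drops first: 140 orders
heap linearizations: 1120

1120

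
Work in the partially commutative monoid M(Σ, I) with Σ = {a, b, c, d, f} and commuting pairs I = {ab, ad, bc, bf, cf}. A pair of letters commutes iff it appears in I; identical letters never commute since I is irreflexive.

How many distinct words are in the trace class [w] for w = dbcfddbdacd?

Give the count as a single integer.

#0=d has no predecessor
#1=b depends on [0:d]
#2=c depends on [0:d]
#3=f depends on [0:d]
#4=d depends on [1:b, 2:c, 3:f]
#5=d depends on [4:d]
#6=b depends on [5:d]
#7=d depends on [6:b]
#8=a depends on [2:c, 3:f]
#9=c depends on [7:d, 8:a]
#10=d depends on [9:c]
sources: [0:d]
N(rest) = Σ N(rest − s) over sources s of rest; N(one piece) = 1:
  size 1 → [10]=1
  size 2 → [9,10]=1
  size 3 → [7,9,10]=1  [8,9,10]=1
  size 4 → [6,7,9,10]=1  [7,8,9,10]=2
  size 5 → [5,6,7,9,10]=1  [6,7,8,9,10]=3
  size 6 → [4,5,6,7,9,10]=1  [5,6,7,8,9,10]=4
  size 7 → [1,4,5,6,7,9,10]=1  [4,5,6,7,8,9,10]=5
  size 8 → [1,4,5,6,7,8,9,10]=6  [2,4,5,6,7,8,9,10]=5  [3,4,5,6,7,8,9,10]=5
  size 9 → [1,2,4,5,6,7,8,9,10]=11  [1,3,4,5,6,7,8,9,10]=11  [2,3,4,5,6,7,8,9,10]=10
  first=0(d) contributes 32

32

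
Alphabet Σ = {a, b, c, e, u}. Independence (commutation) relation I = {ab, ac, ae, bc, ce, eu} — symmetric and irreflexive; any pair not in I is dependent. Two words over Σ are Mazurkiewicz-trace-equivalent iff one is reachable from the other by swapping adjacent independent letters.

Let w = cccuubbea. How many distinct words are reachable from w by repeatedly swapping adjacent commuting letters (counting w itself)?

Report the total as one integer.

drop 0:c onto floor
drop 1:c onto {0:c}
drop 2:c onto {1:c}
drop 3:u onto {2:c}
drop 4:u onto {3:u}
drop 5:b onto {4:u}
drop 6:b onto {5:b}
drop 7:e onto {6:b}
drop 8:a onto {4:u}
ground layer = {0:c}
drop-orders for the pieces not yet dropped (sum over which currently-grounded one goes next):
  1 to go: {7} 1  {8} 1
  2 to go: {6,7} 1  {7,8} 2
  3 to go: {5,6,7} 1  {6,7,8} 3
  4 to go: {5,6,7,8} 4
  5 to go: {4,5,6,7,8} 4
  6 to go: {3,4,5,6,7,8} 4
  7 to go: {2,3,4,5,6,7,8} 4
  if 0:c drops first: 4 orders

4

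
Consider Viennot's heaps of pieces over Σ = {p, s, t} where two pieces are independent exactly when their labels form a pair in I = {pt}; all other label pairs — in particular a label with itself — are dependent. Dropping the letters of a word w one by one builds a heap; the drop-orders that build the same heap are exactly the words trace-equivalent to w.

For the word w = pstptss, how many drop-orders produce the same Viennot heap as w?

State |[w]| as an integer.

#0=p has no predecessor
#1=s depends on [0:p]
#2=t depends on [1:s]
#3=p depends on [1:s]
#4=t depends on [2:t]
#5=s depends on [3:p, 4:t]
#6=s depends on [5:s]
sources: [0:p]
N(rest) = Σ N(rest − s) over sources s of rest; N(one piece) = 1:
  size 1 → [6]=1
  size 2 → [5,6]=1
  size 3 → [3,5,6]=1  [4,5,6]=1
  size 4 → [2,4,5,6]=1  [3,4,5,6]=2
  size 5 → [2,3,4,5,6]=3
  first=0(p) contributes 3

3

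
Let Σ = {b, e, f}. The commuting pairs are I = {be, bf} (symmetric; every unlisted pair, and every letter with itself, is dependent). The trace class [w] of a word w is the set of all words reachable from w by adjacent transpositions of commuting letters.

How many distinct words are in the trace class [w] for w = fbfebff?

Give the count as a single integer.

21

0(f) covers ∅
1(b) covers ∅
2(f) covers 0:f
3(e) covers 2:f
4(b) covers 1:b
5(f) covers 3:e
6(f) covers 5:f
floor of heap: 0:f, 1:b
completions by unplaced set U, small U first (add the entries for U minus each lowest piece of U):
  |U|=1: {4}:1  {6}:1
  |U|=2: {1,4}:1  {4,6}:2  {5,6}:1
  |U|=3: {1,4,6}:3  {3,5,6}:1  {4,5,6}:3
  |U|=4: {1,4,5,6}:6  {2,3,5,6}:1  {3,4,5,6}:4
  |U|=5: {0,2,3,5,6}:1  {1,3,4,5,6}:10  {2,3,4,5,6}:5
  start at 0(f): 15
  start at 1(b): 6
sum over floor = 21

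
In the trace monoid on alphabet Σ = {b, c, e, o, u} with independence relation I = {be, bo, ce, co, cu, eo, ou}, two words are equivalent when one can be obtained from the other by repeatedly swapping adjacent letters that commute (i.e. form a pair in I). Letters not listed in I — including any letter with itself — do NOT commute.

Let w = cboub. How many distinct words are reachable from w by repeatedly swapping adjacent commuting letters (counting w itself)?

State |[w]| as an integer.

5

#0=c has no predecessor
#1=b depends on [0:c]
#2=o has no predecessor
#3=u depends on [1:b]
#4=b depends on [3:u]
sources: [0:c, 2:o]
N(rest) = Σ N(rest − s) over sources s of rest; N(one piece) = 1:
  size 1 → [2]=1  [4]=1
  size 2 → [2,4]=2  [3,4]=1
  size 3 → [1,3,4]=1  [2,3,4]=3
  first=0(c) contributes 4
  first=2(o) contributes 1
|[w]| = 5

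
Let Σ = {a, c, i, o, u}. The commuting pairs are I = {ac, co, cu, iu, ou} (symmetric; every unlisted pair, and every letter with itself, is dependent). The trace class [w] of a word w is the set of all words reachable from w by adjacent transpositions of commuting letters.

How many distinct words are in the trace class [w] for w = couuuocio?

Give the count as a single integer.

#0=c has no predecessor
#1=o has no predecessor
#2=u has no predecessor
#3=u depends on [2:u]
#4=u depends on [3:u]
#5=o depends on [1:o]
#6=c depends on [0:c]
#7=i depends on [5:o, 6:c]
#8=o depends on [7:i]
sources: [0:c, 1:o, 2:u]
N(rest) = Σ N(rest − s) over sources s of rest; N(one piece) = 1:
  size 1 → [4]=1  [8]=1
  size 2 → [3,4]=1  [4,8]=2  [7,8]=1
  size 3 → [2,3,4]=1  [3,4,8]=3  [4,7,8]=3  [5,7,8]=1  [6,7,8]=1
  size 4 → [0,6,7,8]=1  [1,5,7,8]=1  [2,3,4,8]=4  [3,4,7,8]=6  [4,5,7,8]=4  [4,6,7,8]=4  [5,6,7,8]=2
  size 5 → [0,4,6,7,8]=5  [0,5,6,7,8]=3  [1,4,5,7,8]=5  [1,5,6,7,8]=3  [2,3,4,7,8]=10  [3,4,5,7,8]=10  [3,4,6,7,8]=10  [4,5,6,7,8]=10
  size 6 → [0,1,5,6,7,8]=6  [0,3,4,6,7,8]=15  [0,4,5,6,7,8]=18  [1,3,4,5,7,8]=15  [1,4,5,6,7,8]=18  [2,3,4,5,7,8]=20  [2,3,4,6,7,8]=20  [3,4,5,6,7,8]=30
  size 7 → [0,1,4,5,6,7,8]=42  [0,2,3,4,6,7,8]=35  [0,3,4,5,6,7,8]=63  [1,2,3,4,5,7,8]=35  [1,3,4,5,6,7,8]=63  [2,3,4,5,6,7,8]=70
  first=0(c) contributes 168
  first=1(o) contributes 168
  first=2(u) contributes 168
|[w]| = 504

504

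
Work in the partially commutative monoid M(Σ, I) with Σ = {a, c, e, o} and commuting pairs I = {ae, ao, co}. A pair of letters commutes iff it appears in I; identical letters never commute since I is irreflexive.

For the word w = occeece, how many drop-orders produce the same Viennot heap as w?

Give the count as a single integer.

3

drop 0:o onto floor
drop 1:c onto floor
drop 2:c onto {1:c}
drop 3:e onto {0:o, 2:c}
drop 4:e onto {3:e}
drop 5:c onto {4:e}
drop 6:e onto {5:c}
ground layer = {0:o, 1:c}
drop-orders for the pieces not yet dropped (sum over which currently-grounded one goes next):
  1 to go: {6} 1
  2 to go: {5,6} 1
  3 to go: {4,5,6} 1
  4 to go: {3,4,5,6} 1
  5 to go: {0,3,4,5,6} 1  {2,3,4,5,6} 1
  if 0:o drops first: 1 orders
  if 1:c drops first: 2 orders
heap linearizations: 3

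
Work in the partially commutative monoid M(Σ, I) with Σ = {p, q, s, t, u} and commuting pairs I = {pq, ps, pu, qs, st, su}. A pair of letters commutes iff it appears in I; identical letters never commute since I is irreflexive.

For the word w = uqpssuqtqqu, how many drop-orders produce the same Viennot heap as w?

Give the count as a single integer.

drop 0:u onto floor
drop 1:q onto {0:u}
drop 2:p onto floor
drop 3:s onto floor
drop 4:s onto {3:s}
drop 5:u onto {1:q}
drop 6:q onto {5:u}
drop 7:t onto {2:p, 6:q}
drop 8:q onto {7:t}
drop 9:q onto {8:q}
drop 10:u onto {9:q}
ground layer = {0:u, 2:p, 3:s}
drop-orders for the pieces not yet dropped (sum over which currently-grounded one goes next):
  1 to go: {4} 1  {10} 1
  2 to go: {3,4} 1  {4,10} 2  {9,10} 1
  3 to go: {3,4,10} 3  {4,9,10} 3  {8,9,10} 1
  4 to go: {3,4,9,10} 6  {4,8,9,10} 4  {7,8,9,10} 1
  5 to go: {2,7,8,9,10} 1  {3,4,8,9,10} 10  {4,7,8,9,10} 5  {6,7,8,9,10} 1
  6 to go: {2,4,7,8,9,10} 6  {2,6,7,8,9,10} 2  {3,4,7,8,9,10} 15  {4,6,7,8,9,10} 6  {5,6,7,8,9,10} 1
  7 to go: {1,5,6,7,8,9,10} 1  {2,3,4,7,8,9,10} 21  {2,4,6,7,8,9,10} 14  {2,5,6,7,8,9,10} 3  {3,4,6,7,8,9,10} 21  {4,5,6,7,8,9,10} 7
  8 to go: {0,1,5,6,7,8,9,10} 1  {1,2,5,6,7,8,9,10} 4  {1,4,5,6,7,8,9,10} 8  {2,3,4,6,7,8,9,10} 56  {2,4,5,6,7,8,9,10} 24  {3,4,5,6,7,8,9,10} 28
  9 to go: {0,1,2,5,6,7,8,9,10} 5  {0,1,4,5,6,7,8,9,10} 9  {1,2,4,5,6,7,8,9,10} 36  {1,3,4,5,6,7,8,9,10} 36  {2,3,4,5,6,7,8,9,10} 108
  if 0:u drops first: 180 orders
  if 2:p drops first: 45 orders
  if 3:s drops first: 50 orders
heap linearizations: 275

275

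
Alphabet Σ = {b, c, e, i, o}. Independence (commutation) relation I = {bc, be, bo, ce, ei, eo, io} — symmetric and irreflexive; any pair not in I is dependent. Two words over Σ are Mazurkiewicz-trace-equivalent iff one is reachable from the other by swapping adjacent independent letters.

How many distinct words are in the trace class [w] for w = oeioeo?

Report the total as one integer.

0(o) covers ∅
1(e) covers ∅
2(i) covers ∅
3(o) covers 0:o
4(e) covers 1:e
5(o) covers 3:o
floor of heap: 0:o, 1:e, 2:i
completions by unplaced set U, small U first (add the entries for U minus each lowest piece of U):
  |U|=1: {2}:1  {4}:1  {5}:1
  |U|=2: {1,4}:1  {2,4}:2  {2,5}:2  {3,5}:1  {4,5}:2
  |U|=3: {0,3,5}:1  {1,2,4}:3  {1,4,5}:3  {2,3,5}:3  {2,4,5}:6  {3,4,5}:3
  |U|=4: {0,2,3,5}:4  {0,3,4,5}:4  {1,2,4,5}:12  {1,3,4,5}:6  {2,3,4,5}:12
  start at 0(o): 30
  start at 1(e): 20
  start at 2(i): 10
sum over floor = 60

60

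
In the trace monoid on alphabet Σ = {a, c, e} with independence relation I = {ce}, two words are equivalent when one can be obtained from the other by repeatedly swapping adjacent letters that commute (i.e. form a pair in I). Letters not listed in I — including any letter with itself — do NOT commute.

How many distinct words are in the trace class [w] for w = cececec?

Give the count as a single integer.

35

piece 0:c — minimal
piece 1:e — minimal
piece 2:c rests on {0:c}
piece 3:e rests on {1:e}
piece 4:c rests on {2:c}
piece 5:e rests on {3:e}
piece 6:c rests on {4:c}
minimal pieces: {0:c, 1:e}
ways to finish when only these pieces remain (= sum over removing one remaining piece with nothing left below it):
  1 left: {5}→1  {6}→1
  2 left: {3,5}→1  {4,6}→1  {5,6}→2
  3 left: {1,3,5}→1  {2,4,6}→1  {3,5,6}→3  {4,5,6}→3
  4 left: {0,2,4,6}→1  {1,3,5,6}→4  {2,4,5,6}→4  {3,4,5,6}→6
  5 left: {0,2,4,5,6}→5  {1,3,4,5,6}→10  {2,3,4,5,6}→10
  placing 0:c first → 20 extensions
  placing 1:e first → 15 extensions
total linear extensions = 35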